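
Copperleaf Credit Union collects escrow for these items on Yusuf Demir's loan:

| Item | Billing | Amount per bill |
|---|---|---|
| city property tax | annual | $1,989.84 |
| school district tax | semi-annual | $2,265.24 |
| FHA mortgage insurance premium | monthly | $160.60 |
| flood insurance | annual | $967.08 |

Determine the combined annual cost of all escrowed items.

$9,414.60

City property tax = $1,989.84/yr
School district tax = $2,265.24 × 2 = $4,530.48/yr
FHA mortgage insurance premium = $160.60 × 12 = $1,927.20/yr
Flood insurance = $967.08/yr
Total annual escrow = $9,414.60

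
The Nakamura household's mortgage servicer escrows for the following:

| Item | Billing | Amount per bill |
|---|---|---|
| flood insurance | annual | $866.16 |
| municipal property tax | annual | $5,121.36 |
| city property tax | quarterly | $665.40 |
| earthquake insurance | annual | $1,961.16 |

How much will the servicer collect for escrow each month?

Flood insurance = $866.16 per year
Municipal property tax = $5,121.36 per year
City property tax = $665.40 × 4 = $2,661.60 per year
Earthquake insurance = $1,961.16 per year
Combined annual = $866.16 + $5,121.36 + $2,661.60 + $1,961.16 = $10,610.28
Monthly = $10,610.28 ÷ 12 = $884.19

$884.19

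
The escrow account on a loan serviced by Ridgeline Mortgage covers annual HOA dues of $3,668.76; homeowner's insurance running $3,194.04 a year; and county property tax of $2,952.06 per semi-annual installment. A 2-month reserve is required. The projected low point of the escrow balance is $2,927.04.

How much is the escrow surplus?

HOA dues: $3,668.76/yr
Homeowner's insurance: $3,194.04/yr
County property tax: $2,952.06 × 2 = $5,904.12/yr
Total per year = $12,766.92
Base monthly escrow = $12,766.92 / 12 = $1,063.91
Required cushion = 2 × $1,063.91 = $2,127.82
Excess over cushion: $2,927.04 − $2,127.82 = $799.22

$799.22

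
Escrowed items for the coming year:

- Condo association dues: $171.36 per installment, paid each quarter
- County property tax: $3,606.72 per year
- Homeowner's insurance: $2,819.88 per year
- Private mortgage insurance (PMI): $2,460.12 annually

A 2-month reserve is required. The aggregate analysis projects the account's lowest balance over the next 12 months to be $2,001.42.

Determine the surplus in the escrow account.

Condo association dues = $171.36 × 4 = $685.44/yr
County property tax = $3,606.72/yr
Homeowner's insurance = $2,819.88/yr
Private mortgage insurance (PMI) = $2,460.12/yr
Annual escrow total = $9,572.16
Per month = $9,572.16 ÷ 12 = $797.68
Cushion = 2 × $797.68 = $1,595.36
Excess over cushion: $2,001.42 − $1,595.36 = $406.06

$406.06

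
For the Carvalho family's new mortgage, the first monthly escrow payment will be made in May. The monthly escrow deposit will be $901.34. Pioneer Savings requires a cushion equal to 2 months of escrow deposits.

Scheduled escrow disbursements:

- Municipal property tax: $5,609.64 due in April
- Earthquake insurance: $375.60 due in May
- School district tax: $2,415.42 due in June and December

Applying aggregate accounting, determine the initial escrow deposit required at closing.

$2,791.02

Cushion = 2 × $901.34 = $1,802.68
Trial balance (start $0, +$901.34 each month, − disbursements):
  May: +$901.34 − $375.60 → $525.74
  Jun: +$901.34 − $2,415.42 → -$988.34
  Jul: +$901.34 → -$87.00
  Aug: +$901.34 → $814.34
  Sep: +$901.34 → $1,715.68
  Oct: +$901.34 → $2,617.02
  Nov: +$901.34 → $3,518.36
  Dec: +$901.34 − $2,415.42 → $2,004.28
  Jan: +$901.34 → $2,905.62
  Feb: +$901.34 → $3,806.96
  Mar: +$901.34 → $4,708.30
  Apr: +$901.34 − $5,609.64 → $0.00
Lowest trial balance = -$988.34 (Jun)
Initial deposit = cushion − low point = $1,802.68 − (-$988.34) = $2,791.02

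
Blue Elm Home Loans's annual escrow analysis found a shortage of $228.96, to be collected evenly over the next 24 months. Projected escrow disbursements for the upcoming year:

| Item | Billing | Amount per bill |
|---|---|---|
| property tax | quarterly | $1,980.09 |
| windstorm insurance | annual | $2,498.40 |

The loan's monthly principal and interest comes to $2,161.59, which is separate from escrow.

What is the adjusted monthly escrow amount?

Property tax: $1,980.09 × 4 = $7,920.36 per year
Windstorm insurance: $2,498.40 per year
Annual escrow total = $10,418.76
Base monthly escrow = $10,418.76 ÷ 12 = $868.23
Shortage per month = $228.96 / 24 = $9.54
Adjusted monthly = $868.23 + $9.54 = $877.77

$877.77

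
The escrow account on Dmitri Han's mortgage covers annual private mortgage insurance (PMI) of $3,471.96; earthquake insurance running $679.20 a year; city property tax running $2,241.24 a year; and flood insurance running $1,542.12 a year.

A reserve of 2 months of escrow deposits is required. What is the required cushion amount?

$1,322.42

Private mortgage insurance (PMI): $3,471.96 per year
Earthquake insurance: $679.20 per year
City property tax: $2,241.24 per year
Flood insurance: $1,542.12 per year
Combined annual = $3,471.96 + $679.20 + $2,241.24 + $1,542.12 = $7,934.52
Base monthly escrow = $7,934.52 / 12 = $661.21
Reserve = 2 × $661.21 = $1,322.42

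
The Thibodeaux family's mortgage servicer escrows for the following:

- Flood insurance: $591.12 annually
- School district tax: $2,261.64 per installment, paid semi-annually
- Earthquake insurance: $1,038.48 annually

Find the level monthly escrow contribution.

Flood insurance = $591.12/yr
School district tax = $2,261.64 × 2 = $4,523.28/yr
Earthquake insurance = $1,038.48/yr
Yearly total = $591.12 + $4,523.28 + $1,038.48 = $6,152.88
Monthly escrow = $6,152.88 / 12 = $512.74

$512.74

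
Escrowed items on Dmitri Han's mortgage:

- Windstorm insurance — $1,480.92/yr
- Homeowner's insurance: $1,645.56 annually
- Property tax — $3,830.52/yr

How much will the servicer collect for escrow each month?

Windstorm insurance — $1,480.92
Homeowner's insurance — $1,645.56
Property tax — $3,830.52
Total per year = $6,957.00
Base monthly escrow = $6,957.00 ÷ 12 = $579.75

$579.75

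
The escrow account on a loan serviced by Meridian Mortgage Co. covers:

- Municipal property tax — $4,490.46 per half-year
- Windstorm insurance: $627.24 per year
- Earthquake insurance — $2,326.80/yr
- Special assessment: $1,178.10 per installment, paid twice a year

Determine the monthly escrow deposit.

$1,190.93

Municipal property tax: $4,490.46 × 2 = $8,980.92/yr
Windstorm insurance: $627.24/yr
Earthquake insurance: $2,326.80/yr
Special assessment: $1,178.10 × 2 = $2,356.20/yr
Total annual escrow = $8,980.92 + $627.24 + $2,326.80 + $2,356.20 = $14,291.16
Base monthly escrow = $14,291.16 ÷ 12 = $1,190.93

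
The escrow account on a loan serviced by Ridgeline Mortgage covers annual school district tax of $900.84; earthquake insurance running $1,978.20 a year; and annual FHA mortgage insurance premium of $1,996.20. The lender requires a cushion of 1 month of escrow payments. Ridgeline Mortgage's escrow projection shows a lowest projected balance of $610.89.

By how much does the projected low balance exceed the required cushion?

School district tax: $900.84/yr
Earthquake insurance: $1,978.20/yr
FHA mortgage insurance premium: $1,996.20/yr
Combined annual = $900.84 + $1,978.20 + $1,996.20 = $4,875.24
Base monthly escrow = $4,875.24 / 12 = $406.27
Cushion = 1 × $406.27 = $406.27
Surplus = $610.89 − $406.27 = $204.62

$204.62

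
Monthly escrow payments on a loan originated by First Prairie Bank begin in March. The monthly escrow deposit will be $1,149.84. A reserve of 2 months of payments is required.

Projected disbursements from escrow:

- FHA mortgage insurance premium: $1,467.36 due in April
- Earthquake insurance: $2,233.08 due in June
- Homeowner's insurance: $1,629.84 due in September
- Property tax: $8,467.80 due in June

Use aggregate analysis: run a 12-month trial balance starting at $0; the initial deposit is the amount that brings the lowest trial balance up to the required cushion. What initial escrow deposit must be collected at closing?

Cushion = 2 × $1,149.84 = $2,299.68
Trial balance (start $0, +$1,149.84 each month, − disbursements):
  Mar: +$1,149.84 → $1,149.84
  Apr: +$1,149.84 − $1,467.36 → $832.32
  May: +$1,149.84 → $1,982.16
  Jun: +$1,149.84 − $10,700.88 → -$7,568.88
  Jul: +$1,149.84 → -$6,419.04
  Aug: +$1,149.84 → -$5,269.20
  Sep: +$1,149.84 − $1,629.84 → -$5,749.20
  Oct: +$1,149.84 → -$4,599.36
  Nov: +$1,149.84 → -$3,449.52
  Dec: +$1,149.84 → -$2,299.68
  Jan: +$1,149.84 → -$1,149.84
  Feb: +$1,149.84 → $0.00
Lowest trial balance = -$7,568.88 (Jun)
Initial deposit = cushion − low point = $2,299.68 − (-$7,568.88) = $9,868.56

$9,868.56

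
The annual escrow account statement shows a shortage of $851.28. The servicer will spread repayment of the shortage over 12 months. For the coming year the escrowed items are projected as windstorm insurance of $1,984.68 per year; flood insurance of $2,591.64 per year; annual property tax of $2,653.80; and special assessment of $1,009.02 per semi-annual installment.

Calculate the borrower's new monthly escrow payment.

Windstorm insurance — $1,984.68/yr
Flood insurance — $2,591.64/yr
Property tax — $2,653.80/yr
Special assessment — $1,009.02 × 2 = $2,018.04/yr
Combined annual = $9,248.16
Per month = $9,248.16 / 12 = $770.68
Monthly shortage recovery: $851.28 ÷ 12 = $70.94
Adjusted monthly = $770.68 + $70.94 = $841.62

$841.62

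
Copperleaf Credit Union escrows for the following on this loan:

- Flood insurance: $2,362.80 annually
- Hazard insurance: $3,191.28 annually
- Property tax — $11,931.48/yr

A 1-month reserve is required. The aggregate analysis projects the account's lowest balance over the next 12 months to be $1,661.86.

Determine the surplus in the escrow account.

$204.73

Flood insurance — $2,362.80
Hazard insurance — $3,191.28
Property tax — $11,931.48
Total per year = $17,485.56
Base monthly escrow = $17,485.56 ÷ 12 = $1,457.13
Cushion = 1 × $1,457.13 = $1,457.13
Excess over cushion: $1,661.86 − $1,457.13 = $204.73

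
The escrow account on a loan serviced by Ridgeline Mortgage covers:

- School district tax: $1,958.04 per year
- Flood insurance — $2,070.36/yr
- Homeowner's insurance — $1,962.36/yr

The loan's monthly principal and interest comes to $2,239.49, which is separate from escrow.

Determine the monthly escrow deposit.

$499.23

School district tax: $1,958.04 per year
Flood insurance: $2,070.36 per year
Homeowner's insurance: $1,962.36 per year
Total per year = $1,958.04 + $2,070.36 + $1,962.36 = $5,990.76
Per month = $5,990.76 / 12 = $499.23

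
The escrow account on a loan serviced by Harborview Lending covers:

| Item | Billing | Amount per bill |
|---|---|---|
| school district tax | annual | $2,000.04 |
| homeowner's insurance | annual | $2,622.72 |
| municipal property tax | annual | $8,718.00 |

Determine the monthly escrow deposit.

$1,111.73

School district tax = $2,000.04 annually
Homeowner's insurance = $2,622.72 annually
Municipal property tax = $8,718.00 annually
Total annual escrow = $2,000.04 + $2,622.72 + $8,718.00 = $13,340.76
Monthly escrow = $13,340.76 ÷ 12 = $1,111.73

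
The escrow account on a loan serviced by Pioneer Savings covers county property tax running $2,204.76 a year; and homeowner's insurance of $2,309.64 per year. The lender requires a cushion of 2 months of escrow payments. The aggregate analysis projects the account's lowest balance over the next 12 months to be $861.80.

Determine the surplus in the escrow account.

$109.40

County property tax = $2,204.76 annually
Homeowner's insurance = $2,309.64 annually
Total per year = $2,204.76 + $2,309.64 = $4,514.40
Monthly escrow = $4,514.40 / 12 = $376.20
Required cushion = 2 × $376.20 = $752.40
Excess over cushion: $861.80 − $752.40 = $109.40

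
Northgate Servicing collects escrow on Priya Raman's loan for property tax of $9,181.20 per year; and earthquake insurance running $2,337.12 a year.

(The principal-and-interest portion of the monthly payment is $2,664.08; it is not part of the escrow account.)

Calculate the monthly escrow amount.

Property tax — $9,181.20
Earthquake insurance — $2,337.12
Combined annual = $9,181.20 + $2,337.12 = $11,518.32
Monthly escrow = $11,518.32 / 12 = $959.86

$959.86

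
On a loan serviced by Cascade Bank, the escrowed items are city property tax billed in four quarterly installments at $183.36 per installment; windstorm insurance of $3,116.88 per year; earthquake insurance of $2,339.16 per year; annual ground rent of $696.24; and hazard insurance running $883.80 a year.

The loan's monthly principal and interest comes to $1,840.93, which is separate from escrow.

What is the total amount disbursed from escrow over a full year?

$7,769.52

City property tax: $183.36 × 4 = $733.44
Windstorm insurance: $3,116.88
Earthquake insurance: $2,339.16
Ground rent: $696.24
Hazard insurance: $883.80
Combined annual = $7,769.52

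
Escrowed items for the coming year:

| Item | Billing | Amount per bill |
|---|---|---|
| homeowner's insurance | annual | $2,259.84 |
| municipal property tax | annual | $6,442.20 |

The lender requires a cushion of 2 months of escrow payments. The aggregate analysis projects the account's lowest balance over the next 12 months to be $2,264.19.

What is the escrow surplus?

Homeowner's insurance — $2,259.84/yr
Municipal property tax — $6,442.20/yr
Yearly total = $2,259.84 + $6,442.20 = $8,702.04
Monthly escrow = $8,702.04 / 12 = $725.17
Cushion = 2 × $725.17 = $1,450.34
Surplus = $2,264.19 − $1,450.34 = $813.85

$813.85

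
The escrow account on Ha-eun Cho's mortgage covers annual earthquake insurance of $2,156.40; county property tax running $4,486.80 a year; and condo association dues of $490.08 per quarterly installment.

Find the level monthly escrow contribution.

$716.96

Earthquake insurance — $2,156.40 per year
County property tax — $4,486.80 per year
Condo association dues — $490.08 × 4 = $1,960.32 per year
Combined annual = $2,156.40 + $4,486.80 + $1,960.32 = $8,603.52
Base monthly escrow = $8,603.52 / 12 = $716.96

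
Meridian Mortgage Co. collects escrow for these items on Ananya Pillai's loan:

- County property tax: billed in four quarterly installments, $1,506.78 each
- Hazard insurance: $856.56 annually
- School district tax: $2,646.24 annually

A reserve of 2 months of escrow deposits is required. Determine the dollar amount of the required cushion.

County property tax — $1,506.78 × 4 = $6,027.12 annually
Hazard insurance — $856.56 annually
School district tax — $2,646.24 annually
Yearly total = $6,027.12 + $856.56 + $2,646.24 = $9,529.92
Monthly = $9,529.92 / 12 = $794.16
Cushion = 2 × $794.16 = $1,588.32

$1,588.32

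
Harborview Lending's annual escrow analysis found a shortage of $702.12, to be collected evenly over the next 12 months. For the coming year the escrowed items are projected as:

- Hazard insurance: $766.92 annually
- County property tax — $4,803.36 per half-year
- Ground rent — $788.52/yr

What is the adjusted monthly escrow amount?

$988.69

Hazard insurance = $766.92/yr
County property tax = $4,803.36 × 2 = $9,606.72/yr
Ground rent = $788.52/yr
Total per year = $766.92 + $9,606.72 + $788.52 = $11,162.16
Monthly escrow = $11,162.16 ÷ 12 = $930.18
Shortage per month = $702.12 / 12 = $58.51
Adjusted monthly = $930.18 + $58.51 = $988.69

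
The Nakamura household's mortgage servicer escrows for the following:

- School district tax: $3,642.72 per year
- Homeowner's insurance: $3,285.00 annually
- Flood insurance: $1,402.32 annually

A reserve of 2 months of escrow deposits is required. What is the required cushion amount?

School district tax — $3,642.72/yr
Homeowner's insurance — $3,285.00/yr
Flood insurance — $1,402.32/yr
Yearly total = $8,330.04
Per month = $8,330.04 / 12 = $694.17
Reserve = 2 × $694.17 = $1,388.34

$1,388.34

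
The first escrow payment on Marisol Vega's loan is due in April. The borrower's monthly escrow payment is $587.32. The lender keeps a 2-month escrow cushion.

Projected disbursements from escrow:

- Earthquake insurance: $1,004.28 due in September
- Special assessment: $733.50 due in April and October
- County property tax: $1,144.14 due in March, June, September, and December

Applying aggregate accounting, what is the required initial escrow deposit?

Cushion = 2 × $587.32 = $1,174.64
Trial balance (start $0, +$587.32 each month, − disbursements):
  Apr: +$587.32 − $733.50 → -$146.18
  May: +$587.32 → $441.14
  Jun: +$587.32 − $1,144.14 → -$115.68
  Jul: +$587.32 → $471.64
  Aug: +$587.32 → $1,058.96
  Sep: +$587.32 − $2,148.42 → -$502.14
  Oct: +$587.32 − $733.50 → -$648.32
  Nov: +$587.32 → -$61.00
  Dec: +$587.32 − $1,144.14 → -$617.82
  Jan: +$587.32 → -$30.50
  Feb: +$587.32 → $556.82
  Mar: +$587.32 − $1,144.14 → $0.00
Lowest trial balance = -$648.32 (Oct)
Initial deposit = cushion − low point = $1,174.64 − (-$648.32) = $1,822.96

$1,822.96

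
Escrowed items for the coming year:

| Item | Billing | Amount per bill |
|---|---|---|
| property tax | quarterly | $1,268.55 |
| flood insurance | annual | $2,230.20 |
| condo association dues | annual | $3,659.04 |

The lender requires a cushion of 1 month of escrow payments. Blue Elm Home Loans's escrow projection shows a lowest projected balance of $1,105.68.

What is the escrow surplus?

$192.06

Property tax = $1,268.55 × 4 = $5,074.20
Flood insurance = $2,230.20
Condo association dues = $3,659.04
Combined annual = $10,963.44
Monthly = $10,963.44 ÷ 12 = $913.62
Required reserve = 1 × $913.62 = $913.62
Excess over cushion: $1,105.68 − $913.62 = $192.06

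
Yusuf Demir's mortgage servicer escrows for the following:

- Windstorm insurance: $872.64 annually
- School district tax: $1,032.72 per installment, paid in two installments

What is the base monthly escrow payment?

Windstorm insurance = $872.64 annually
School district tax = $1,032.72 × 2 = $2,065.44 annually
Annual escrow total = $2,938.08
Monthly = $2,938.08 / 12 = $244.84

$244.84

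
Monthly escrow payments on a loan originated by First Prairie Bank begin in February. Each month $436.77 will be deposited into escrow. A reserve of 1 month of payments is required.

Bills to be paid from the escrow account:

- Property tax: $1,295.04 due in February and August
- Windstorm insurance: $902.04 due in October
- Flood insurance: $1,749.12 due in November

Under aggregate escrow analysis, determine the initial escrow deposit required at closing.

Cushion = 1 × $436.77 = $436.77
Trial balance (start $0, +$436.77 each month, − disbursements):
  Feb: +$436.77 − $1,295.04 → -$858.27
  Mar: +$436.77 → -$421.50
  Apr: +$436.77 → $15.27
  May: +$436.77 → $452.04
  Jun: +$436.77 → $888.81
  Jul: +$436.77 → $1,325.58
  Aug: +$436.77 − $1,295.04 → $467.31
  Sep: +$436.77 → $904.08
  Oct: +$436.77 − $902.04 → $438.81
  Nov: +$436.77 − $1,749.12 → -$873.54
  Dec: +$436.77 → -$436.77
  Jan: +$436.77 → $0.00
Lowest trial balance = -$873.54 (Nov)
Initial deposit = cushion − low point = $436.77 − (-$873.54) = $1,310.31

$1,310.31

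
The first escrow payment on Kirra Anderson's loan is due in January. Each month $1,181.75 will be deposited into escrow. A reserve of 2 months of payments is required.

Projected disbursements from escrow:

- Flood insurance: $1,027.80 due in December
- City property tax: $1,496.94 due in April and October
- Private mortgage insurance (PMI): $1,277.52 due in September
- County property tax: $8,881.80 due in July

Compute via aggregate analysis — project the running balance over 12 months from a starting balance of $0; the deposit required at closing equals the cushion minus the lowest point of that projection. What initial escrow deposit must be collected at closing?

Cushion = 2 × $1,181.75 = $2,363.50
Trial balance (start $0, +$1,181.75 each month, − disbursements):
  Jan: +$1,181.75 → $1,181.75
  Feb: +$1,181.75 → $2,363.50
  Mar: +$1,181.75 → $3,545.25
  Apr: +$1,181.75 − $1,496.94 → $3,230.06
  May: +$1,181.75 → $4,411.81
  Jun: +$1,181.75 → $5,593.56
  Jul: +$1,181.75 − $8,881.80 → -$2,106.49
  Aug: +$1,181.75 → -$924.74
  Sep: +$1,181.75 − $1,277.52 → -$1,020.51
  Oct: +$1,181.75 − $1,496.94 → -$1,335.70
  Nov: +$1,181.75 → -$153.95
  Dec: +$1,181.75 − $1,027.80 → $0.00
Lowest trial balance = -$2,106.49 (Jul)
Initial deposit = cushion − low point = $2,363.50 − (-$2,106.49) = $4,469.99

$4,469.99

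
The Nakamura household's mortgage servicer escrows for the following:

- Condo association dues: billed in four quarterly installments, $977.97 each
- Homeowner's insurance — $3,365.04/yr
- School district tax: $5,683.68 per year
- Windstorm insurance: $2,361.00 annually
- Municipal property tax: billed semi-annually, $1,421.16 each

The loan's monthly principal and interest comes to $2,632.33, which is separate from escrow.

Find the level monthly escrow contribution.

Condo association dues — $977.97 × 4 = $3,911.88 annually
Homeowner's insurance — $3,365.04 annually
School district tax — $5,683.68 annually
Windstorm insurance — $2,361.00 annually
Municipal property tax — $1,421.16 × 2 = $2,842.32 annually
Total per year = $3,911.88 + $3,365.04 + $5,683.68 + $2,361.00 + $2,842.32 = $18,163.92
Monthly escrow = $18,163.92 / 12 = $1,513.66

$1,513.66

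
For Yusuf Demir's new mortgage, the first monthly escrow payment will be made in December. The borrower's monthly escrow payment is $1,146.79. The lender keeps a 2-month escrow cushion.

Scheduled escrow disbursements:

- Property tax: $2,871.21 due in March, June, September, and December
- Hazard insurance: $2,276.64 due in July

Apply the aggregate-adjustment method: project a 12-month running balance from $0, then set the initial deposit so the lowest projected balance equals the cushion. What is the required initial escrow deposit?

$4,587.16

Cushion = 2 × $1,146.79 = $2,293.58
Trial balance (start $0, +$1,146.79 each month, − disbursements):
  Dec: +$1,146.79 − $2,871.21 → -$1,724.42
  Jan: +$1,146.79 → -$577.63
  Feb: +$1,146.79 → $569.16
  Mar: +$1,146.79 − $2,871.21 → -$1,155.26
  Apr: +$1,146.79 → -$8.47
  May: +$1,146.79 → $1,138.32
  Jun: +$1,146.79 − $2,871.21 → -$586.10
  Jul: +$1,146.79 − $2,276.64 → -$1,715.95
  Aug: +$1,146.79 → -$569.16
  Sep: +$1,146.79 − $2,871.21 → -$2,293.58
  Oct: +$1,146.79 → -$1,146.79
  Nov: +$1,146.79 → $0.00
Lowest trial balance = -$2,293.58 (Sep)
Initial deposit = cushion − low point = $2,293.58 − (-$2,293.58) = $4,587.16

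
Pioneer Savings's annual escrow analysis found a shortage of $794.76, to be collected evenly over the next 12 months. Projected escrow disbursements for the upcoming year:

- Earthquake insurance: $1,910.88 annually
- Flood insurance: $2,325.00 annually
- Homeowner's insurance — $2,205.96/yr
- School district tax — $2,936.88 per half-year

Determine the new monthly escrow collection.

Earthquake insurance = $1,910.88
Flood insurance = $2,325.00
Homeowner's insurance = $2,205.96
School district tax = $2,936.88 × 2 = $5,873.76
Total annual escrow = $1,910.88 + $2,325.00 + $2,205.96 + $5,873.76 = $12,315.60
Per month = $12,315.60 / 12 = $1,026.30
Monthly shortage recovery: $794.76 / 12 = $66.23
New monthly escrow = $1,026.30 + $66.23 = $1,092.53

$1,092.53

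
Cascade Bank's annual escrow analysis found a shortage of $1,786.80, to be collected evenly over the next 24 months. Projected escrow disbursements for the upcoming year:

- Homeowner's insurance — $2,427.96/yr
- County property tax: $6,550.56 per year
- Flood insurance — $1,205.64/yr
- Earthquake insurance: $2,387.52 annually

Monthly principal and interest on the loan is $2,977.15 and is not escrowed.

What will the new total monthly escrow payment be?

Homeowner's insurance — $2,427.96/yr
County property tax — $6,550.56/yr
Flood insurance — $1,205.64/yr
Earthquake insurance — $2,387.52/yr
Combined annual = $12,571.68
Base monthly escrow = $12,571.68 ÷ 12 = $1,047.64
Shortage per month = $1,786.80 / 24 = $74.45
Adjusted monthly = $1,047.64 + $74.45 = $1,122.09

$1,122.09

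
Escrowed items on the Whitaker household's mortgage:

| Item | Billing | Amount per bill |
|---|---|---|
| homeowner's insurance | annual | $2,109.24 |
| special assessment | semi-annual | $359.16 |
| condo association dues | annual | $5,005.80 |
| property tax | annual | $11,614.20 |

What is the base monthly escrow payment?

Homeowner's insurance: $2,109.24 annually
Special assessment: $359.16 × 2 = $718.32 annually
Condo association dues: $5,005.80 annually
Property tax: $11,614.20 annually
Combined annual = $2,109.24 + $718.32 + $5,005.80 + $11,614.20 = $19,447.56
Monthly = $19,447.56 ÷ 12 = $1,620.63

$1,620.63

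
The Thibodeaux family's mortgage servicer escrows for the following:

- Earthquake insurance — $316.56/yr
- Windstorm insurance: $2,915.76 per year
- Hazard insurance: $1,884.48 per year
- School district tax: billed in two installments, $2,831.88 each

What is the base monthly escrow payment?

Earthquake insurance — $316.56 per year
Windstorm insurance — $2,915.76 per year
Hazard insurance — $1,884.48 per year
School district tax — $2,831.88 × 2 = $5,663.76 per year
Total annual escrow = $316.56 + $2,915.76 + $1,884.48 + $5,663.76 = $10,780.56
Per month = $10,780.56 ÷ 12 = $898.38

$898.38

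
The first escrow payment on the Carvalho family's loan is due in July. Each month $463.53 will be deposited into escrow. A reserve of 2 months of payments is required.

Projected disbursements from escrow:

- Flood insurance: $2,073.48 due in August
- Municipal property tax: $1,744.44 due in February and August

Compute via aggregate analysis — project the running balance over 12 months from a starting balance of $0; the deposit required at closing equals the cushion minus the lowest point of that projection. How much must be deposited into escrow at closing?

$3,817.92

Cushion = 2 × $463.53 = $927.06
Trial balance (start $0, +$463.53 each month, − disbursements):
  Jul: +$463.53 → $463.53
  Aug: +$463.53 − $3,817.92 → -$2,890.86
  Sep: +$463.53 → -$2,427.33
  Oct: +$463.53 → -$1,963.80
  Nov: +$463.53 → -$1,500.27
  Dec: +$463.53 → -$1,036.74
  Jan: +$463.53 → -$573.21
  Feb: +$463.53 − $1,744.44 → -$1,854.12
  Mar: +$463.53 → -$1,390.59
  Apr: +$463.53 → -$927.06
  May: +$463.53 → -$463.53
  Jun: +$463.53 → $0.00
Lowest trial balance = -$2,890.86 (Aug)
Initial deposit = cushion − low point = $927.06 − (-$2,890.86) = $3,817.92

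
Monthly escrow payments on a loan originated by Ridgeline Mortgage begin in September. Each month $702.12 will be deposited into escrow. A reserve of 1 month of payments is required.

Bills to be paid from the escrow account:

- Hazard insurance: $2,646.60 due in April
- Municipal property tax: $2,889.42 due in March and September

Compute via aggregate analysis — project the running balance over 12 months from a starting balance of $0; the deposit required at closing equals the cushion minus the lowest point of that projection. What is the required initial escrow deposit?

$3,510.60

Cushion = 1 × $702.12 = $702.12
Trial balance (start $0, +$702.12 each month, − disbursements):
  Sep: +$702.12 − $2,889.42 → -$2,187.30
  Oct: +$702.12 → -$1,485.18
  Nov: +$702.12 → -$783.06
  Dec: +$702.12 → -$80.94
  Jan: +$702.12 → $621.18
  Feb: +$702.12 → $1,323.30
  Mar: +$702.12 − $2,889.42 → -$864.00
  Apr: +$702.12 − $2,646.60 → -$2,808.48
  May: +$702.12 → -$2,106.36
  Jun: +$702.12 → -$1,404.24
  Jul: +$702.12 → -$702.12
  Aug: +$702.12 → $0.00
Lowest trial balance = -$2,808.48 (Apr)
Initial deposit = cushion − low point = $702.12 − (-$2,808.48) = $3,510.60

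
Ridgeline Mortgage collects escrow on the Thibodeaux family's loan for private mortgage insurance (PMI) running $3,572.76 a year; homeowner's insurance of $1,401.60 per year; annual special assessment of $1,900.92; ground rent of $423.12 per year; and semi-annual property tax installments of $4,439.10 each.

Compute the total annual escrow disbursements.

$16,176.60

Private mortgage insurance (PMI) — $3,572.76 per year
Homeowner's insurance — $1,401.60 per year
Special assessment — $1,900.92 per year
Ground rent — $423.12 per year
Property tax — $4,439.10 × 2 = $8,878.20 per year
Annual escrow total = $16,176.60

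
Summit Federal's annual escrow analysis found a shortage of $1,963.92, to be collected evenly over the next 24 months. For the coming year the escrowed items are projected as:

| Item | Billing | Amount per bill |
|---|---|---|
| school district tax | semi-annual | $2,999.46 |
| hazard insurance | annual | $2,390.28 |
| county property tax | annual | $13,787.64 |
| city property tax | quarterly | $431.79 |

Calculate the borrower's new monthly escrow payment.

School district tax = $2,999.46 × 2 = $5,998.92
Hazard insurance = $2,390.28
County property tax = $13,787.64
City property tax = $431.79 × 4 = $1,727.16
Yearly total = $5,998.92 + $2,390.28 + $13,787.64 + $1,727.16 = $23,904.00
Monthly = $23,904.00 ÷ 12 = $1,992.00
Monthly shortage recovery: $1,963.92 / 24 = $81.83
New monthly escrow = $1,992.00 + $81.83 = $2,073.83

$2,073.83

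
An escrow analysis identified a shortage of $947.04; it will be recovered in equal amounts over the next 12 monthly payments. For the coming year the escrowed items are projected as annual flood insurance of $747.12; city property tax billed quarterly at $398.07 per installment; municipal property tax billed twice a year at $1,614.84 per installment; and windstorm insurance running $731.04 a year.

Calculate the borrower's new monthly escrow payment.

$603.93

Flood insurance = $747.12
City property tax = $398.07 × 4 = $1,592.28
Municipal property tax = $1,614.84 × 2 = $3,229.68
Windstorm insurance = $731.04
Total per year = $6,300.12
Per month = $6,300.12 / 12 = $525.01
Shortage per month = $947.04 ÷ 12 = $78.92
Adjusted monthly = $525.01 + $78.92 = $603.93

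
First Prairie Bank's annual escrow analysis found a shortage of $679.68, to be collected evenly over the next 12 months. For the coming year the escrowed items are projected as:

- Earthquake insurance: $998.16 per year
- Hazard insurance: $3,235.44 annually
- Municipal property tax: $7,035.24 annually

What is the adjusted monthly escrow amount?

$995.71

Earthquake insurance: $998.16 annually
Hazard insurance: $3,235.44 annually
Municipal property tax: $7,035.24 annually
Total annual escrow = $998.16 + $3,235.44 + $7,035.24 = $11,268.84
Base monthly escrow = $11,268.84 / 12 = $939.07
Shortage spread = $679.68 ÷ 12 = $56.64/mo
Adjusted monthly = $939.07 + $56.64 = $995.71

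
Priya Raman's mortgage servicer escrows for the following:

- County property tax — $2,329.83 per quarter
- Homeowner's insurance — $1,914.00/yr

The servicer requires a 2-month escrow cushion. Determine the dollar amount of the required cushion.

County property tax — $2,329.83 × 4 = $9,319.32 annually
Homeowner's insurance — $1,914.00 annually
Total annual escrow = $9,319.32 + $1,914.00 = $11,233.32
Monthly escrow = $11,233.32 ÷ 12 = $936.11
Cushion = 2 × $936.11 = $1,872.22

$1,872.22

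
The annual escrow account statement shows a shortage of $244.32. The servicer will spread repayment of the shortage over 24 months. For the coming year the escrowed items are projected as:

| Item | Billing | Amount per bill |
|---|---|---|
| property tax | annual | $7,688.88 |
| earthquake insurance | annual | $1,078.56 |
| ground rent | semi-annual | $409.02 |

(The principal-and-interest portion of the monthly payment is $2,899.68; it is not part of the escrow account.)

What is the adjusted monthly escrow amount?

Property tax: $7,688.88
Earthquake insurance: $1,078.56
Ground rent: $409.02 × 2 = $818.04
Annual escrow total = $7,688.88 + $1,078.56 + $818.04 = $9,585.48
Base monthly escrow = $9,585.48 / 12 = $798.79
Monthly shortage recovery: $244.32 ÷ 24 = $10.18
New monthly escrow = $798.79 + $10.18 = $808.97

$808.97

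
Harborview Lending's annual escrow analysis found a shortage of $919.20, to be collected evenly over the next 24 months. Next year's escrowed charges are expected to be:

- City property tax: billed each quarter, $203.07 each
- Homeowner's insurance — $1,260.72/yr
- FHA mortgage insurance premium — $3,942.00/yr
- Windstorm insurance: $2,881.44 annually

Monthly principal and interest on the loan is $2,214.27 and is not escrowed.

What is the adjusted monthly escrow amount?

City property tax: $203.07 × 4 = $812.28 annually
Homeowner's insurance: $1,260.72 annually
FHA mortgage insurance premium: $3,942.00 annually
Windstorm insurance: $2,881.44 annually
Annual escrow total = $812.28 + $1,260.72 + $3,942.00 + $2,881.44 = $8,896.44
Monthly = $8,896.44 ÷ 12 = $741.37
Shortage per month = $919.20 ÷ 24 = $38.30
Adjusted monthly = $741.37 + $38.30 = $779.67

$779.67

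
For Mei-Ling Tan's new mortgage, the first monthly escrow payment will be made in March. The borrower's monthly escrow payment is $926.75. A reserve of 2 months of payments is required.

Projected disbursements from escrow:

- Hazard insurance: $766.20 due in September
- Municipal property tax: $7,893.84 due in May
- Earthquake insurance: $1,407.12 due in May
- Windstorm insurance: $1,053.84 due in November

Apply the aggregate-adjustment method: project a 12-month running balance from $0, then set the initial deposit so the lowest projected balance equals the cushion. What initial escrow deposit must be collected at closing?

$8,374.21

Cushion = 2 × $926.75 = $1,853.50
Trial balance (start $0, +$926.75 each month, − disbursements):
  Mar: +$926.75 → $926.75
  Apr: +$926.75 → $1,853.50
  May: +$926.75 − $9,300.96 → -$6,520.71
  Jun: +$926.75 → -$5,593.96
  Jul: +$926.75 → -$4,667.21
  Aug: +$926.75 → -$3,740.46
  Sep: +$926.75 − $766.20 → -$3,579.91
  Oct: +$926.75 → -$2,653.16
  Nov: +$926.75 − $1,053.84 → -$2,780.25
  Dec: +$926.75 → -$1,853.50
  Jan: +$926.75 → -$926.75
  Feb: +$926.75 → $0.00
Lowest trial balance = -$6,520.71 (May)
Initial deposit = cushion − low point = $1,853.50 − (-$6,520.71) = $8,374.21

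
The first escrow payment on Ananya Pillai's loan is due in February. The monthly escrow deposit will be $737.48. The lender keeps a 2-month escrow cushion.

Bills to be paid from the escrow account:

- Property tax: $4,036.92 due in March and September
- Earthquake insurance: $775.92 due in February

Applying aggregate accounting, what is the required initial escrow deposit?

$4,812.84

Cushion = 2 × $737.48 = $1,474.96
Trial balance (start $0, +$737.48 each month, − disbursements):
  Feb: +$737.48 − $775.92 → -$38.44
  Mar: +$737.48 − $4,036.92 → -$3,337.88
  Apr: +$737.48 → -$2,600.40
  May: +$737.48 → -$1,862.92
  Jun: +$737.48 → -$1,125.44
  Jul: +$737.48 → -$387.96
  Aug: +$737.48 → $349.52
  Sep: +$737.48 − $4,036.92 → -$2,949.92
  Oct: +$737.48 → -$2,212.44
  Nov: +$737.48 → -$1,474.96
  Dec: +$737.48 → -$737.48
  Jan: +$737.48 → $0.00
Lowest trial balance = -$3,337.88 (Mar)
Initial deposit = cushion − low point = $1,474.96 − (-$3,337.88) = $4,812.84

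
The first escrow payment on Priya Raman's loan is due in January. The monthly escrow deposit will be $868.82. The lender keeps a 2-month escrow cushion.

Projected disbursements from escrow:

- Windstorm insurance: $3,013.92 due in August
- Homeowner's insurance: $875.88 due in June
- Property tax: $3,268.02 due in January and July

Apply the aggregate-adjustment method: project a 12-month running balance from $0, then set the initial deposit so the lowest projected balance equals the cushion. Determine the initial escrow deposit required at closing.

$5,212.92

Cushion = 2 × $868.82 = $1,737.64
Trial balance (start $0, +$868.82 each month, − disbursements):
  Jan: +$868.82 − $3,268.02 → -$2,399.20
  Feb: +$868.82 → -$1,530.38
  Mar: +$868.82 → -$661.56
  Apr: +$868.82 → $207.26
  May: +$868.82 → $1,076.08
  Jun: +$868.82 − $875.88 → $1,069.02
  Jul: +$868.82 − $3,268.02 → -$1,330.18
  Aug: +$868.82 − $3,013.92 → -$3,475.28
  Sep: +$868.82 → -$2,606.46
  Oct: +$868.82 → -$1,737.64
  Nov: +$868.82 → -$868.82
  Dec: +$868.82 → $0.00
Lowest trial balance = -$3,475.28 (Aug)
Initial deposit = cushion − low point = $1,737.64 − (-$3,475.28) = $5,212.92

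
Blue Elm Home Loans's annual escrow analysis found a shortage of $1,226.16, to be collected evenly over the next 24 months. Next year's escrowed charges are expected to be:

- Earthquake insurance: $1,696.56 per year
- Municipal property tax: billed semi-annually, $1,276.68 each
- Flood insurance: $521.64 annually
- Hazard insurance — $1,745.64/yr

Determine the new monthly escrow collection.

Earthquake insurance: $1,696.56/yr
Municipal property tax: $1,276.68 × 2 = $2,553.36/yr
Flood insurance: $521.64/yr
Hazard insurance: $1,745.64/yr
Combined annual = $1,696.56 + $2,553.36 + $521.64 + $1,745.64 = $6,517.20
Monthly = $6,517.20 ÷ 12 = $543.10
Shortage spread = $1,226.16 ÷ 24 = $51.09/mo
Adjusted monthly = $543.10 + $51.09 = $594.19

$594.19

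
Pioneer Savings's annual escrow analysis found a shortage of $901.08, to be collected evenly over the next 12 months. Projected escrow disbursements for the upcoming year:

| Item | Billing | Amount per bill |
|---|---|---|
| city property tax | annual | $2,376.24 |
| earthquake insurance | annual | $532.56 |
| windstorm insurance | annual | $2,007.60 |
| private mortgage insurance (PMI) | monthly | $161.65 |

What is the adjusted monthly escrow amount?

City property tax — $2,376.24/yr
Earthquake insurance — $532.56/yr
Windstorm insurance — $2,007.60/yr
Private mortgage insurance (PMI) — $161.65 × 12 = $1,939.80/yr
Yearly total = $2,376.24 + $532.56 + $2,007.60 + $1,939.80 = $6,856.20
Base monthly escrow = $6,856.20 ÷ 12 = $571.35
Monthly shortage recovery: $901.08 ÷ 12 = $75.09
Adjusted monthly = $571.35 + $75.09 = $646.44

$646.44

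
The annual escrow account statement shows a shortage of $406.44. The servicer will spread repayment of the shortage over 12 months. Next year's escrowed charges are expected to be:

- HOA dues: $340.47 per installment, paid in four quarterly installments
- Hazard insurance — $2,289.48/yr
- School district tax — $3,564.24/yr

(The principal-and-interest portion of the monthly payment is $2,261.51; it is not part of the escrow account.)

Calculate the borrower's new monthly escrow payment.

$635.17

HOA dues: $340.47 × 4 = $1,361.88/yr
Hazard insurance: $2,289.48/yr
School district tax: $3,564.24/yr
Yearly total = $7,215.60
Monthly escrow = $7,215.60 ÷ 12 = $601.30
Monthly shortage recovery: $406.44 / 12 = $33.87
New monthly escrow = $601.30 + $33.87 = $635.17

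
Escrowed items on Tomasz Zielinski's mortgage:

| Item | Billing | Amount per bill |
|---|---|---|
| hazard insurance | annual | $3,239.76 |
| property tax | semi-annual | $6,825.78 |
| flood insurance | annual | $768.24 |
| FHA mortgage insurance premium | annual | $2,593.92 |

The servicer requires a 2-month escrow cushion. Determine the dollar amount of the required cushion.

Hazard insurance — $3,239.76/yr
Property tax — $6,825.78 × 2 = $13,651.56/yr
Flood insurance — $768.24/yr
FHA mortgage insurance premium — $2,593.92/yr
Total per year = $20,253.48
Monthly = $20,253.48 ÷ 12 = $1,687.79
Reserve = 2 × $1,687.79 = $3,375.58

$3,375.58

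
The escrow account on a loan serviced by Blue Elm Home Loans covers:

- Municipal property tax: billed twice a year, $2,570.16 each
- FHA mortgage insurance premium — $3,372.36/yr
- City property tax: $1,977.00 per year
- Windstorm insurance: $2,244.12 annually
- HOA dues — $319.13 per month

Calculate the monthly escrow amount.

$1,380.28

Municipal property tax: $2,570.16 × 2 = $5,140.32/yr
FHA mortgage insurance premium: $3,372.36/yr
City property tax: $1,977.00/yr
Windstorm insurance: $2,244.12/yr
HOA dues: $319.13 × 12 = $3,829.56/yr
Yearly total = $5,140.32 + $3,372.36 + $1,977.00 + $2,244.12 + $3,829.56 = $16,563.36
Base monthly escrow = $16,563.36 / 12 = $1,380.28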